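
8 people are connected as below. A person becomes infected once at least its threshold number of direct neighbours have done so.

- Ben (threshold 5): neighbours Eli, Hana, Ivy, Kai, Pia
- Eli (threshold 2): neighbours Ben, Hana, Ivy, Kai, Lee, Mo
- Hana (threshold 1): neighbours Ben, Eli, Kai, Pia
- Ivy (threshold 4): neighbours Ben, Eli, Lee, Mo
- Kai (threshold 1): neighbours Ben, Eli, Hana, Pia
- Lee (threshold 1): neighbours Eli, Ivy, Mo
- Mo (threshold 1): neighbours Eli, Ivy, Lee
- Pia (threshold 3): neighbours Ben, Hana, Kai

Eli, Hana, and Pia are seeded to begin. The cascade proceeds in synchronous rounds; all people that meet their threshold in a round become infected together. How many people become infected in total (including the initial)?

Round 1 — Eli, Hana, Pia become infected (initial).
Round 2 — checking thresholds:
  Ben: 3 of 5 neighbours < 5, below threshold.
  Ivy: 1 of 4 neighbours < 4, below threshold.
  Kai: 3 of 4 neighbours ≥ 1, becomes infected.
  Lee: 1 of 3 neighbours ≥ 1, becomes infected.
  Mo: 1 of 3 neighbours ≥ 1, becomes infected.
Round 3 — no new infections; cascade stops.

6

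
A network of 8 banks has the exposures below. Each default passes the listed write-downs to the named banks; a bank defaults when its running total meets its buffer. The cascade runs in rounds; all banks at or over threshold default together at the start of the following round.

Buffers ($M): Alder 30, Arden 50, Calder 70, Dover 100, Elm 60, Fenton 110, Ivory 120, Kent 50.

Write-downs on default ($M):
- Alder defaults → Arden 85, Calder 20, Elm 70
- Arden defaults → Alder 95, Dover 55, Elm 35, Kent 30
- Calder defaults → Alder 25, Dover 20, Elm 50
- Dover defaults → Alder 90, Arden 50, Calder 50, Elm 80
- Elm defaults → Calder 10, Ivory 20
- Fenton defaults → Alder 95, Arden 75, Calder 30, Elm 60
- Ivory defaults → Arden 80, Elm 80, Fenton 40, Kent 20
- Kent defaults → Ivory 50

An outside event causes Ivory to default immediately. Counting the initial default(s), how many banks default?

5

Round 1 — Ivory defaults (initial).
  Arden: +80 → 80 ≥ 50
  Elm: +80 → 80 ≥ 60
  Fenton: +40 → 40 < 110
  Kent: +20 → 20 < 50
Round 2 — Arden, Elm default.
  Alder: +95 → 95 ≥ 30
  Calder: +10 → 10 < 70
  Dover: +55 → 55 < 100
  Kent: +30 → 50 ≥ 50
Round 3 — Alder, Kent default.
  Calder: +20 → 30 < 70
No further defaults.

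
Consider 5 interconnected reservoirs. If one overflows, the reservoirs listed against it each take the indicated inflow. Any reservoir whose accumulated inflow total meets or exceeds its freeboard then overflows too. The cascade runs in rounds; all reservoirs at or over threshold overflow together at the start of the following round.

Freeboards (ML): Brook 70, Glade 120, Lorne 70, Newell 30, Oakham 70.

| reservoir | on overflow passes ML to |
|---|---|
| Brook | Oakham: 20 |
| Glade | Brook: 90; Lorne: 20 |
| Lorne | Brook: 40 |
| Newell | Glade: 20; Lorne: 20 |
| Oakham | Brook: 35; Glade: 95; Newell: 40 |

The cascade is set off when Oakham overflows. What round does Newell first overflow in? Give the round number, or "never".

2

Round 1 — Oakham overflows (initial).
  Brook: +35 → 35 < 70
  Glade: +95 → 95 < 120
  Newell: +40 → 40 ≥ 30
Round 2 — Newell overflows.
  Glade: +20 → 115 < 120
  Lorne: +20 → 20 < 70
No further overflows.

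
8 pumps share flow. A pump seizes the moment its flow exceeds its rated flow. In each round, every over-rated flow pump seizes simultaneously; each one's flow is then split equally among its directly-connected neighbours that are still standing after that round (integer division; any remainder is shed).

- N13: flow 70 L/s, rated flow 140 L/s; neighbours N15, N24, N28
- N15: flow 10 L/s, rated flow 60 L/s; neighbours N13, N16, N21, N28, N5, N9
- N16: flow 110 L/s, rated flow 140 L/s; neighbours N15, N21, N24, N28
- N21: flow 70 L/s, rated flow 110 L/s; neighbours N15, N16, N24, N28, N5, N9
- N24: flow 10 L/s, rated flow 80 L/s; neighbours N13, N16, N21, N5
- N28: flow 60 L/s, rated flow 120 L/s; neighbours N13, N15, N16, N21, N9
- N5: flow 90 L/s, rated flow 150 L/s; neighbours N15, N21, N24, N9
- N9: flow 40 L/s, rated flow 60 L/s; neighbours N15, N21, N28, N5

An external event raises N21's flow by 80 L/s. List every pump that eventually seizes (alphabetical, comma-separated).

Round 1 — N21 at 150 > 110. N21 seizes.
  N21 sheds 150 L/s to N15, N16, N24, N28, N5, N9: 25 each.
    N15: 10+25 = 35 ≤ 60
    N16: 110+25 = 135 ≤ 140
    N24: 10+25 = 35 ≤ 80
    N28: 60+25 = 85 ≤ 120
    N5: 90+25 = 115 ≤ 150
    N9: 40+25 = 65 > 60
Round 2 — N9 seizes.
  N9 sheds 65 L/s to N15, N28, N5: 21 each (2 lost).
    N15: 35+21 = 56 ≤ 60
    N28: 85+21 = 106 ≤ 120
    N5: 115+21 = 136 ≤ 150
No further seizures.

N21, N9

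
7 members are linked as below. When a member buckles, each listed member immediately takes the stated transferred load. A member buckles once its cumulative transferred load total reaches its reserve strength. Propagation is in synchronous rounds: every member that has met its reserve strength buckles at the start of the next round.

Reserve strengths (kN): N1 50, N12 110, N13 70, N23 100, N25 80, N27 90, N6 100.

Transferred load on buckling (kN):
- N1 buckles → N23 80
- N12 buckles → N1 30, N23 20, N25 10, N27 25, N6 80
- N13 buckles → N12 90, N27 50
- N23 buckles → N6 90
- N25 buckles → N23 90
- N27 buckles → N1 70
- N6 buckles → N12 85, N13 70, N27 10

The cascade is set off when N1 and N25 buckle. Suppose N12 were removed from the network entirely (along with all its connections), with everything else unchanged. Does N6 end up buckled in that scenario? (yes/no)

no

With N12 removed:
Round 1 — N1, N25 buckle (initial).
  N23: +80+90 → 170 ≥ 100
Round 2 — N23 buckles.
  N6: +90 → 90 < 100
No further bucklings.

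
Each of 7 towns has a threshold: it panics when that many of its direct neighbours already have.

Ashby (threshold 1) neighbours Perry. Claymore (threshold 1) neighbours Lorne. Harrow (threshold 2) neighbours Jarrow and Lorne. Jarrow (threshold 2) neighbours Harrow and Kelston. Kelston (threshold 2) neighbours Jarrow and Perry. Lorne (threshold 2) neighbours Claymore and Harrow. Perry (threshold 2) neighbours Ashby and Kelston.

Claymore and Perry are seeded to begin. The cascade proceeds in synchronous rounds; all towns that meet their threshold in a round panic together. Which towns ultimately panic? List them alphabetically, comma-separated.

Round 1 — Claymore, Perry panic (initial).
Round 2 — checking thresholds:
  Ashby: 1 of 1 neighbours ≥ 1, panics.
  Kelston: 1 of 2 neighbours < 2, not yet.
  Lorne: 1 of 2 neighbours < 2, not yet.
Round 3 — no new panics; cascade stops.

Ashby, Claymore, Perry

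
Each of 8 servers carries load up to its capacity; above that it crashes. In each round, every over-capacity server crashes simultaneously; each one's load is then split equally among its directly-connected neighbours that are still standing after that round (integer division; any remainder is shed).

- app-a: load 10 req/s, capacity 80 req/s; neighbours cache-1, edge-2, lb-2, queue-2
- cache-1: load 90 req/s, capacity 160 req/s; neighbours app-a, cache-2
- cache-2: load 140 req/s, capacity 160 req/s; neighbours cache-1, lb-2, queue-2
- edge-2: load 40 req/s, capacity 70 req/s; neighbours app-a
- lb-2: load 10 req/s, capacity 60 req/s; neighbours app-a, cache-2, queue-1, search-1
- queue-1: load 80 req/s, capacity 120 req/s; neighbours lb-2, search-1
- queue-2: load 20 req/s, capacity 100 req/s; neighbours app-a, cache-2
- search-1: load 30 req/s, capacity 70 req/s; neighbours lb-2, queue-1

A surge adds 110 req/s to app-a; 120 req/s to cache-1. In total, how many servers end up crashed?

8

Round 1 — app-a at 120 > 80; cache-1 at 210 > 160. app-a, cache-1 crash.
  app-a sheds 120 req/s to edge-2, lb-2, queue-2: 40 each.
    edge-2: 40+40 = 80 > 70
    lb-2: 10+40 = 50 ≤ 60
    queue-2: 20+40 = 60 ≤ 100
  cache-1 sheds 210 req/s to cache-2: 210 each.
    cache-2: 140+210 = 350 > 160
Round 2 — cache-2, edge-2 crash.
  cache-2 sheds 350 req/s to lb-2, queue-2: 175 each.
    lb-2: 50+175 = 225 > 60
    queue-2: 60+175 = 235 > 100
  edge-2 sheds 80 req/s: no online neighbours, lost.
Round 3 — lb-2, queue-2 crash.
  lb-2 sheds 225 req/s to queue-1, search-1: 112 each (1 lost).
    queue-1: 80+112 = 192 > 120
    search-1: 30+112 = 142 > 70
  queue-2 sheds 235 req/s: no online neighbours, lost.
Round 4 — queue-1, search-1 crash.
  queue-1 sheds 192 req/s: no online neighbours, lost.
  search-1 sheds 142 req/s: no online neighbours, lost.
No further crashes.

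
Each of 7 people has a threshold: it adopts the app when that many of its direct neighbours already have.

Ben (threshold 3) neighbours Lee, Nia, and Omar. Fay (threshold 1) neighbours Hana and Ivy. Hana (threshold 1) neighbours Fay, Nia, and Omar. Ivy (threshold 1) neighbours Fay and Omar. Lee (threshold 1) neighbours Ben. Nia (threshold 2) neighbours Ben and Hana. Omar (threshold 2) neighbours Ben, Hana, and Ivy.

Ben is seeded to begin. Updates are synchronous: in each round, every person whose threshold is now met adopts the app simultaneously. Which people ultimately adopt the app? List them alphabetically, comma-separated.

Round 1 — Ben adopts the app (initial).
Round 2 — checking thresholds:
  Lee: 1 of 1 neighbours ≥ 1, adopts the app.
  Nia: 1 of 2 neighbours < 2, holds.
  Omar: 1 of 3 neighbours < 2, holds.
Round 3 — no new adoptions; cascade stops.

Ben, Lee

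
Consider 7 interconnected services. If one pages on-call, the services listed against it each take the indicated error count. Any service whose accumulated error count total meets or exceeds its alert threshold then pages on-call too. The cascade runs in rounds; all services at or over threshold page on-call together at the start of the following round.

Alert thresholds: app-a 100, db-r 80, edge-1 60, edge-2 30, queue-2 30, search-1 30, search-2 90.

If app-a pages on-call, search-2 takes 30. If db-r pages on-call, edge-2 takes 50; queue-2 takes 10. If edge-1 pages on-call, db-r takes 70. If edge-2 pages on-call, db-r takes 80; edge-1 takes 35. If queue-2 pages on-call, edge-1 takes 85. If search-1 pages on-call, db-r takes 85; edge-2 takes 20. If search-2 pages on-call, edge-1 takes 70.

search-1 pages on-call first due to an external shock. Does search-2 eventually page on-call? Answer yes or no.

no

Round 1 — search-1 pages on-call (initial).
  db-r: +85 → 85 ≥ 80
  edge-2: +20 → 20 < 30
Round 2 — db-r pages on-call.
  edge-2: +50 → 70 ≥ 30
  queue-2: +10 → 10 < 30
Round 3 — edge-2 pages on-call.
  edge-1: +35 → 35 < 60
No further pages.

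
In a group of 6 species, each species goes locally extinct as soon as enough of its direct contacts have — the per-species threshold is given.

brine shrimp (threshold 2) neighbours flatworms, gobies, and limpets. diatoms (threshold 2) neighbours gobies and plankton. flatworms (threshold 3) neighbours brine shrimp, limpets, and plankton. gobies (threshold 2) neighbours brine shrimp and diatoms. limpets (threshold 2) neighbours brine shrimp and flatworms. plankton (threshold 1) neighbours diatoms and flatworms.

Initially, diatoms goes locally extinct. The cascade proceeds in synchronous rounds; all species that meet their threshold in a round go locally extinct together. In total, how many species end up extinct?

Round 1 — diatoms goes locally extinct (initial).
Round 2 — checking thresholds:
  gobies: 1 of 2 neighbours < 2, below threshold.
  plankton: 1 of 2 neighbours ≥ 1, goes locally extinct.
Round 3 — no new extinctions; cascade stops.

2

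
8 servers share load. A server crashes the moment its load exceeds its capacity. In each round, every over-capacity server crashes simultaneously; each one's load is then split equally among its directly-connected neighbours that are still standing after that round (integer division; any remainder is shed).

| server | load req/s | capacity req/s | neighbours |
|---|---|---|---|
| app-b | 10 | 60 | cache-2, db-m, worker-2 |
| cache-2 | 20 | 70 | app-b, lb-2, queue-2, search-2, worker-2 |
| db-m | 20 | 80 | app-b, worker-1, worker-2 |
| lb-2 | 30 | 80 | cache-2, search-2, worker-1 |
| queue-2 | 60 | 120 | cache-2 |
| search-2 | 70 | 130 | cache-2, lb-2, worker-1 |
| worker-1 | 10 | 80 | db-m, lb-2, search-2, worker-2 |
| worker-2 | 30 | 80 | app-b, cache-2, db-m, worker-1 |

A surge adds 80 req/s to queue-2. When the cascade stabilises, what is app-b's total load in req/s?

50

Round 1 — queue-2 at 140 > 120. queue-2 crashes.
  queue-2 sheds 140 req/s to cache-2: 140 each.
    cache-2: 20+140 = 160 > 70
Round 2 — cache-2 crashes.
  cache-2 sheds 160 req/s to app-b, lb-2, search-2, worker-2: 40 each.
    app-b: 10+40 = 50 ≤ 60
    lb-2: 30+40 = 70 ≤ 80
    search-2: 70+40 = 110 ≤ 130
    worker-2: 30+40 = 70 ≤ 80
No further crashes.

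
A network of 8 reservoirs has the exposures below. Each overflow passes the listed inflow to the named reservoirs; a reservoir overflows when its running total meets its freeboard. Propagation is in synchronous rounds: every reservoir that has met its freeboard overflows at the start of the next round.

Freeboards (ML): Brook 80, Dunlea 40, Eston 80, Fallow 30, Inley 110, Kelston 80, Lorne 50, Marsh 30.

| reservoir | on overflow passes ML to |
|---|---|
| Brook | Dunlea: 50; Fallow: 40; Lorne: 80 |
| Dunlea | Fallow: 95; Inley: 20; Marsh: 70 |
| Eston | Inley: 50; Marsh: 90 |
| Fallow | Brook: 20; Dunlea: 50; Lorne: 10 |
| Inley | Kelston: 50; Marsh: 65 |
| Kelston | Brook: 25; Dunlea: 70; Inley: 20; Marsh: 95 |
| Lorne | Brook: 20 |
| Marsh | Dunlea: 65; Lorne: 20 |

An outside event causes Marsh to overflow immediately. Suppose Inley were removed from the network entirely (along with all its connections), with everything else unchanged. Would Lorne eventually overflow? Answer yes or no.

no

With Inley removed:
Round 1 — Marsh overflows (initial).
  Dunlea: +65 → 65 ≥ 40
  Lorne: +20 → 20 < 50
Round 2 — Dunlea overflows.
  Fallow: +95 → 95 ≥ 30
Round 3 — Fallow overflows.
  Brook: +20 → 20 < 80
  Lorne: +10 → 30 < 50
No further overflows.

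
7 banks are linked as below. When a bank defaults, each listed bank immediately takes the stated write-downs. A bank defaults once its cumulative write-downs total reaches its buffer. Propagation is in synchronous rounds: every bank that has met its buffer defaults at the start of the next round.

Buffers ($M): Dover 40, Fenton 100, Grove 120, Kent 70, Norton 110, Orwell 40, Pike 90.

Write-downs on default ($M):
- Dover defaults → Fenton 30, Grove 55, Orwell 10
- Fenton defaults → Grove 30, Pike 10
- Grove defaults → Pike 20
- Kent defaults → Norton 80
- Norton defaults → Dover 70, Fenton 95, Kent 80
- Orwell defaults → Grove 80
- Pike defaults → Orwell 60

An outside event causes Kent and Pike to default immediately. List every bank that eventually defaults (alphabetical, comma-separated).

Kent, Orwell, Pike

Round 1 — Kent, Pike default (initial).
  Norton: +80 → 80 < 110
  Orwell: +60 → 60 ≥ 40
Round 2 — Orwell defaults.
  Grove: +80 → 80 < 120
No further defaults.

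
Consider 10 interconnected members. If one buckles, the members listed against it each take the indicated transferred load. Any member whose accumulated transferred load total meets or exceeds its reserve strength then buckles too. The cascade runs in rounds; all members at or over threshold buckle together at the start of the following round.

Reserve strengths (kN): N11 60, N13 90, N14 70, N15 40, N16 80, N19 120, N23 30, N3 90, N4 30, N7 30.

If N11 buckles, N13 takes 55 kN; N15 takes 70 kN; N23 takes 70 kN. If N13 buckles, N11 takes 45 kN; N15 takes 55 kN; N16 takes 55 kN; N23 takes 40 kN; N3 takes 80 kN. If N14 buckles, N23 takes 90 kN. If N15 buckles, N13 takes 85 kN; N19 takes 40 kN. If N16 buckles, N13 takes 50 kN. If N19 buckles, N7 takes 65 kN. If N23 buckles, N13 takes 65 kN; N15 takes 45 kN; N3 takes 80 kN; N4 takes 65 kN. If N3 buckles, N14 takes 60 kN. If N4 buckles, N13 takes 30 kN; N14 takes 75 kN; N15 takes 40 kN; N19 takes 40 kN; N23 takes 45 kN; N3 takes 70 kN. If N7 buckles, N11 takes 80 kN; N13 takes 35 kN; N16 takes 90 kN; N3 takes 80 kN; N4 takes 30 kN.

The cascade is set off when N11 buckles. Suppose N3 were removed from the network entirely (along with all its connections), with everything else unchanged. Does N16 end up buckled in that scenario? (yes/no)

no

With N3 removed:
Round 1 — N11 buckles (initial).
  N13: +55 → 55 < 90
  N15: +70 → 70 ≥ 40
  N23: +70 → 70 ≥ 30
Round 2 — N15, N23 buckle.
  N13: +85+65 → 205 ≥ 90
  N19: +40 → 40 < 120
  N4: +65 → 65 ≥ 30
Round 3 — N13, N4 buckle.
  N14: +75 → 75 ≥ 70
  N16: +55 → 55 < 80
  N19: +40 → 80 < 120
Round 4 — N14 buckles.
No further bucklings.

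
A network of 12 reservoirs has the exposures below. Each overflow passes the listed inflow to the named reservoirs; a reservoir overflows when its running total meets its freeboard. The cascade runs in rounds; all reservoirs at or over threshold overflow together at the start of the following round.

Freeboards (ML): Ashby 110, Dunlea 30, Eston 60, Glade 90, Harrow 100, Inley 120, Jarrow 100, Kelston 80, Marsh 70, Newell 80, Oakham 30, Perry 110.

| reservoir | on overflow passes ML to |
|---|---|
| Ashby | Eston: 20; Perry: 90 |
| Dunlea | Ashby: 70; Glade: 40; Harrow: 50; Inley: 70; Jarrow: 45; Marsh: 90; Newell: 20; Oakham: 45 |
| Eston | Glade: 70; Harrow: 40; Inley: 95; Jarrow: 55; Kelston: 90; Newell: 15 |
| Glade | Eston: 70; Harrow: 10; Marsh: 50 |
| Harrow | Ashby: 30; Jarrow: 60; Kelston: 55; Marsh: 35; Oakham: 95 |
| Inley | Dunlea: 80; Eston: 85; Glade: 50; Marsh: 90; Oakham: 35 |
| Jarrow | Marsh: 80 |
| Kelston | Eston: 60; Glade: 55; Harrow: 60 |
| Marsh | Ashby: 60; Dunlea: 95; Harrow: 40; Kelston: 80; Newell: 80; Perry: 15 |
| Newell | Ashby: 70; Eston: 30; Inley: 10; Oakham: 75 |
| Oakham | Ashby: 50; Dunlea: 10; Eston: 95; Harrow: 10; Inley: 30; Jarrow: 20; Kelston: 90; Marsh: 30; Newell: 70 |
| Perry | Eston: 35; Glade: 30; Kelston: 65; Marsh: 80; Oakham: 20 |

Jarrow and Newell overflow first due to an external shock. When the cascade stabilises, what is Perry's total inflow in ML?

105

Round 1 — Jarrow, Newell overflow (initial).
  Ashby: +70 → 70 < 110
  Eston: +30 → 30 < 60
  Inley: +10 → 10 < 120
  Marsh: +80 → 80 ≥ 70
  Oakham: +75 → 75 ≥ 30
Round 2 — Marsh, Oakham overflow.
  Ashby: +60+50 → 180 ≥ 110
  Dunlea: +95+10 → 105 ≥ 30
  Eston: +95 → 125 ≥ 60
  Harrow: +40+10 → 50 < 100
  Inley: +30 → 40 < 120
  Kelston: +80+90 → 170 ≥ 80
  Perry: +15 → 15 < 110
Round 3 — Ashby, Dunlea, Eston, Kelston overflow.
  Glade: +40+70+55 → 165 ≥ 90
  Harrow: +50+40+60 → 200 ≥ 100
  Inley: +70+95 → 205 ≥ 120
  Perry: +90 → 105 < 110
Round 4 — Glade, Harrow, Inley overflow.
No further overflows.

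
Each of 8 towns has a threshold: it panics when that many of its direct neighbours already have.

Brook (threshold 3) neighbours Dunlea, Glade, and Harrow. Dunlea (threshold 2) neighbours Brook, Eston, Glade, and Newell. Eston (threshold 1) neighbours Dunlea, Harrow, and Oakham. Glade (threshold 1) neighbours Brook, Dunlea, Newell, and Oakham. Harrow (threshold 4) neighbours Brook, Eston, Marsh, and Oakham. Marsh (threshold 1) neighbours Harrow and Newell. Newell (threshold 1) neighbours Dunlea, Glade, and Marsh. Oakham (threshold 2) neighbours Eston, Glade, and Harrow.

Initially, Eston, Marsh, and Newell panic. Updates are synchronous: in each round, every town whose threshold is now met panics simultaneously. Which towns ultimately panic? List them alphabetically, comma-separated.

Round 1 — Eston, Marsh, Newell panic (initial).
Round 2 — checking thresholds:
  Dunlea: 2 of 4 neighbours ≥ 2, panics.
  Glade: 1 of 4 neighbours ≥ 1, panics.
  Harrow: 2 of 4 neighbours < 4, below threshold.
  Oakham: 1 of 3 neighbours < 2, below threshold.
Round 3 — checking thresholds:
  Brook: 2 of 3 neighbours < 3, below threshold.
  Harrow: 2 of 4 neighbours < 4, below threshold.
  Oakham: 2 of 3 neighbours ≥ 2, panics.
Round 4 — no new panics; cascade stops.

Dunlea, Eston, Glade, Marsh, Newell, Oakham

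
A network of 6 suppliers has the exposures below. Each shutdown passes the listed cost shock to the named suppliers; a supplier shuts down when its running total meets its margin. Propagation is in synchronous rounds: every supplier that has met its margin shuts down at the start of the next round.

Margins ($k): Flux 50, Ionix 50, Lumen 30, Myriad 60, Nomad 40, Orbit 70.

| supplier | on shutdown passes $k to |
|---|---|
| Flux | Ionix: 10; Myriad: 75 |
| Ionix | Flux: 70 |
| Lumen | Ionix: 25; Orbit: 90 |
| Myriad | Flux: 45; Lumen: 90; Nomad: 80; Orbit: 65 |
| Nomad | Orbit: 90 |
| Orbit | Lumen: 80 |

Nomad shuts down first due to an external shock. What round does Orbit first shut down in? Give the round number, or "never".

2

Round 1 — Nomad shuts down (initial).
  Orbit: +90 → 90 ≥ 70
Round 2 — Orbit shuts down.
  Lumen: +80 → 80 ≥ 30
Round 3 — Lumen shuts down.
  Ionix: +25 → 25 < 50
No further shutdowns.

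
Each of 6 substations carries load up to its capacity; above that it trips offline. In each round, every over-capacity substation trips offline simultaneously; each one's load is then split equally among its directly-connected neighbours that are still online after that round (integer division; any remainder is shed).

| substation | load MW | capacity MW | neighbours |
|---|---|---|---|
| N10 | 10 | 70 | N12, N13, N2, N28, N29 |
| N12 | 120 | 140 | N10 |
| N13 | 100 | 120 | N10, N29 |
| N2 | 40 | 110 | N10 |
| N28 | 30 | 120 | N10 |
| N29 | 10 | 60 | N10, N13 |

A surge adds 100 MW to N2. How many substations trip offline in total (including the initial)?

5

Round 1 — N2 at 140 > 110. N2 trips offline.
  N2 sheds 140 MW to N10: 140 each.
    N10: 10+140 = 150 > 70
Round 2 — N10 trips offline.
  N10 sheds 150 MW to N12, N13, N28, N29: 37 each (2 lost).
    N12: 120+37 = 157 > 140
    N13: 100+37 = 137 > 120
    N28: 30+37 = 67 ≤ 120
    N29: 10+37 = 47 ≤ 60
Round 3 — N12, N13 trip offline.
  N12 sheds 157 MW: no online neighbours, lost.
  N13 sheds 137 MW to N29: 137 each.
    N29: 47+137 = 184 > 60
Round 4 — N29 trips offline.
  N29 sheds 184 MW: no online neighbours, lost.
No further trips.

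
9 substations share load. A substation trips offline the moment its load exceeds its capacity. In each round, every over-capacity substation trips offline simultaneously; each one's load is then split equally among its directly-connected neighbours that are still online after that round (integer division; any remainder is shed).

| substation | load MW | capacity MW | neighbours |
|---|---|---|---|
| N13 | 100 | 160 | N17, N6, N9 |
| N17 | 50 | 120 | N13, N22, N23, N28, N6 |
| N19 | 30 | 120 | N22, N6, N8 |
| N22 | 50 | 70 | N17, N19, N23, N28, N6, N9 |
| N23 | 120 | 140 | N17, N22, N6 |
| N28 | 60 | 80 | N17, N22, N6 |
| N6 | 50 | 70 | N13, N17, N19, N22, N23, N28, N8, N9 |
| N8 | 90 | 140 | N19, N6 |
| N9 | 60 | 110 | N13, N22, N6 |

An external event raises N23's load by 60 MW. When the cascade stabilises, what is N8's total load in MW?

Round 1 — N23 at 180 > 140. N23 trips offline.
  N23 sheds 180 MW to N17, N22, N6: 60 each.
    N17: 50+60 = 110 ≤ 120
    N22: 50+60 = 110 > 70
    N6: 50+60 = 110 > 70
Round 2 — N22, N6 trip offline.
  N22 sheds 110 MW to N17, N19, N28, N9: 27 each (2 lost).
    N17: 110+27 = 137 > 120
    N19: 30+27 = 57 ≤ 120
    N28: 60+27 = 87 > 80
    N9: 60+27 = 87 ≤ 110
  N6 sheds 110 MW to N13, N17, N19, N28, N8, N9: 18 each (2 lost).
    N13: 100+18 = 118 ≤ 160
    N17: 137+18 = 155 > 120
    N19: 57+18 = 75 ≤ 120
    N28: 87+18 = 105 > 80
    N8: 90+18 = 108 ≤ 140
    N9: 87+18 = 105 ≤ 110
Round 3 — N17, N28 trip offline.
  N17 sheds 155 MW to N13: 155 each.
    N13: 118+155 = 273 > 160
  N28 sheds 105 MW: no online neighbours, lost.
Round 4 — N13 trips offline.
  N13 sheds 273 MW to N9: 273 each.
    N9: 105+273 = 378 > 110
Round 5 — N9 trips offline.
  N9 sheds 378 MW: no online neighbours, lost.
No further trips.

108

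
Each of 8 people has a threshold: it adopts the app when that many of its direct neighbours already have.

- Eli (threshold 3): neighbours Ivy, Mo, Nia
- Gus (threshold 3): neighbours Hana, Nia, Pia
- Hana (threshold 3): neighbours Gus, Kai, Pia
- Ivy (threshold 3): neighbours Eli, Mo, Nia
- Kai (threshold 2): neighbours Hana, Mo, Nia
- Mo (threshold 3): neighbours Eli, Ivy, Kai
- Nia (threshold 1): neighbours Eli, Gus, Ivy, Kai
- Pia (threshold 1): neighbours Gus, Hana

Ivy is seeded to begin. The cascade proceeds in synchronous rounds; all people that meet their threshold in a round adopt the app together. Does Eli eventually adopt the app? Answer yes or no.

no

Round 1 — Ivy adopts the app (initial).
Round 2 — checking thresholds:
  Eli: 1 of 3 neighbours < 3, not yet.
  Mo: 1 of 3 neighbours < 3, not yet.
  Nia: 1 of 4 neighbours ≥ 1, adopts the app.
Round 3 — no new adoptions; cascade stops.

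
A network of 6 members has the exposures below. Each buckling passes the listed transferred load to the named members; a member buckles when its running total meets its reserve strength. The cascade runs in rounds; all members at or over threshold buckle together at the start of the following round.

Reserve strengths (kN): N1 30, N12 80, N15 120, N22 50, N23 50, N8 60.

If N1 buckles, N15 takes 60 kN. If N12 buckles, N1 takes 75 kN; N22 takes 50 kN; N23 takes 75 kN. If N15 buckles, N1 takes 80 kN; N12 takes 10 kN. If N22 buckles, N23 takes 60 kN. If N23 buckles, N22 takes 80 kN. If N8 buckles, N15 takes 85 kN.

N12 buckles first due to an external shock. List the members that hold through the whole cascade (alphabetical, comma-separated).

Round 1 — N12 buckles (initial).
  N1: +75 → 75 ≥ 30
  N22: +50 → 50 ≥ 50
  N23: +75 → 75 ≥ 50
Round 2 — N1, N22, N23 buckle.
  N15: +60 → 60 < 120
No further bucklings.

N15, N8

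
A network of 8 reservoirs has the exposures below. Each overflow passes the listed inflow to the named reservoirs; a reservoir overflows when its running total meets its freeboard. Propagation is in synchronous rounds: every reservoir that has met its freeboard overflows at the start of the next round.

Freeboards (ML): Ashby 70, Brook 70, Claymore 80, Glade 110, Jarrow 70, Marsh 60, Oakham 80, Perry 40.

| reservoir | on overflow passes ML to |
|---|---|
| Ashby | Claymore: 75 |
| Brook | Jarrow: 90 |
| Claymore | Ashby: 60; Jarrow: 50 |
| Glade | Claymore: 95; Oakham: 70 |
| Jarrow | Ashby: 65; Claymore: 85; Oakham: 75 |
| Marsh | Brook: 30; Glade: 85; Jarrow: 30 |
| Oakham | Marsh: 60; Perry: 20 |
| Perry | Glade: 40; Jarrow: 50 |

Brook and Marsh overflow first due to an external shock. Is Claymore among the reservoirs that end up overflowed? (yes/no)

yes

Round 1 — Brook, Marsh overflow (initial).
  Glade: +85 → 85 < 110
  Jarrow: +90+30 → 120 ≥ 70
Round 2 — Jarrow overflows.
  Ashby: +65 → 65 < 70
  Claymore: +85 → 85 ≥ 80
  Oakham: +75 → 75 < 80
Round 3 — Claymore overflows.
  Ashby: +60 → 125 ≥ 70
Round 4 — Ashby overflows.
No further overflows.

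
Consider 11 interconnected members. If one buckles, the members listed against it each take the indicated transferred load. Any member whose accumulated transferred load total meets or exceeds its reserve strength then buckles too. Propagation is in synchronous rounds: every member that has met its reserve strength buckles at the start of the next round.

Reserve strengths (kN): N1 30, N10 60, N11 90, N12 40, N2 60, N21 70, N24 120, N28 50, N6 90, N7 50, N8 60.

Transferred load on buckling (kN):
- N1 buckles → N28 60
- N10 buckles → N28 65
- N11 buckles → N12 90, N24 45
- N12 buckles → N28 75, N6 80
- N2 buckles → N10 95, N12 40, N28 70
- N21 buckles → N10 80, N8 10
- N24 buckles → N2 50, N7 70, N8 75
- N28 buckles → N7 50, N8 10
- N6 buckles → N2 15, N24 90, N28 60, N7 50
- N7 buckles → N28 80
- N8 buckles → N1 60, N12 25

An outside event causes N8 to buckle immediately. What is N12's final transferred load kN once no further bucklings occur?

Round 1 — N8 buckles (initial).
  N1: +60 → 60 ≥ 30
  N12: +25 → 25 < 40
Round 2 — N1 buckles.
  N28: +60 → 60 ≥ 50
Round 3 — N28 buckles.
  N7: +50 → 50 ≥ 50
Round 4 — N7 buckles.
No further bucklings.

25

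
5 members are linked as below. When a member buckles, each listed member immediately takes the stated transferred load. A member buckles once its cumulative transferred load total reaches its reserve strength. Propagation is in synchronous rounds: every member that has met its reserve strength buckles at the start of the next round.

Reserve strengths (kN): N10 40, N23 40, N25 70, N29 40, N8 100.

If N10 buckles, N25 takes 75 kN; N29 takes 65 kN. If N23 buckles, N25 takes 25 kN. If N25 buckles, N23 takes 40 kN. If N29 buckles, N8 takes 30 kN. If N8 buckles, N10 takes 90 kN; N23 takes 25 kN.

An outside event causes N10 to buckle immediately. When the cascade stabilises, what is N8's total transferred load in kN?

30

Round 1 — N10 buckles (initial).
  N25: +75 → 75 ≥ 70
  N29: +65 → 65 ≥ 40
Round 2 — N25, N29 buckle.
  N23: +40 → 40 ≥ 40
  N8: +30 → 30 < 100
Round 3 — N23 buckles.
No further bucklings.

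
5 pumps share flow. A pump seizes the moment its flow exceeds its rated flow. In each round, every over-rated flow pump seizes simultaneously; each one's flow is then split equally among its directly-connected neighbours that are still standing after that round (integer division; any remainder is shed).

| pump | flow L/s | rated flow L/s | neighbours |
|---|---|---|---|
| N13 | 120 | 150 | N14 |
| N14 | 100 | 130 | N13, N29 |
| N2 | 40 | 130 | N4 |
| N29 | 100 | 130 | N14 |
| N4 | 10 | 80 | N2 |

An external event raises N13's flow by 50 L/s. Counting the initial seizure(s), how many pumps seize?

Round 1 — N13 at 170 > 150. N13 seizes.
  N13 sheds 170 L/s to N14: 170 each.
    N14: 100+170 = 270 > 130
Round 2 — N14 seizes.
  N14 sheds 270 L/s to N29: 270 each.
    N29: 100+270 = 370 > 130
Round 3 — N29 seizes.
  N29 sheds 370 L/s: no online neighbours, lost.
No further seizures.

3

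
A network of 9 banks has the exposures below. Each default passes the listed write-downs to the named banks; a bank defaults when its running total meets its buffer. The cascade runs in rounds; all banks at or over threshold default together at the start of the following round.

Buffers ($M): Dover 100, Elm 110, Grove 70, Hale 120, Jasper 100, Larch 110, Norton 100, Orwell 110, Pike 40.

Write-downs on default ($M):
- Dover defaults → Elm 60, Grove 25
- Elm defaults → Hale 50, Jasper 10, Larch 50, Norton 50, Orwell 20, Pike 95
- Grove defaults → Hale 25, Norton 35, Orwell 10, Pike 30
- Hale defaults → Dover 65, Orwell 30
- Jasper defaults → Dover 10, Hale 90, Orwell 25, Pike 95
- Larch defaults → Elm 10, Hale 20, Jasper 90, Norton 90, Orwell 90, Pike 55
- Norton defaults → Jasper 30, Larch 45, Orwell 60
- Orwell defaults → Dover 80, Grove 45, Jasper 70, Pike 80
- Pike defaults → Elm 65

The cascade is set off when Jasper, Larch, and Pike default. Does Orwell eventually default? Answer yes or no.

Round 1 — Jasper, Larch, Pike default (initial).
  Dover: +10 → 10 < 100
  Elm: +10+65 → 75 < 110
  Hale: +90+20 → 110 < 120
  Norton: +90 → 90 < 100
  Orwell: +25+90 → 115 ≥ 110
Round 2 — Orwell defaults.
  Dover: +80 → 90 < 100
  Grove: +45 → 45 < 70
No further defaults.

yes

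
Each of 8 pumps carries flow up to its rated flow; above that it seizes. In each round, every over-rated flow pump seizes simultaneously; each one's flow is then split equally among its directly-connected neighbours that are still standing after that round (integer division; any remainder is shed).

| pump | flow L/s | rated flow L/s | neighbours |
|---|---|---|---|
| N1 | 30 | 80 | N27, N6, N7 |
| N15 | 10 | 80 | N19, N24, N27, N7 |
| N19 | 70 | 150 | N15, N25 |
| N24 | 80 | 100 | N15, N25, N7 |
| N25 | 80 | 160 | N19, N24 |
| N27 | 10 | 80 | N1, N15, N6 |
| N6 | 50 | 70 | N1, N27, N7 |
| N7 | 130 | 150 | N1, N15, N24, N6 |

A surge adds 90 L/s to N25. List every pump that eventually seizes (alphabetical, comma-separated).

Round 1 — N25 at 170 > 160. N25 seizes.
  N25 sheds 170 L/s to N19, N24: 85 each.
    N19: 70+85 = 155 > 150
    N24: 80+85 = 165 > 100
Round 2 — N19, N24 seize.
  N19 sheds 155 L/s to N15: 155 each.
    N15: 10+155 = 165 > 80
  N24 sheds 165 L/s to N15, N7: 82 each (1 lost).
    N15: 165+82 = 247 > 80
    N7: 130+82 = 212 > 150
Round 3 — N15, N7 seize.
  N15 sheds 247 L/s to N27: 247 each.
    N27: 10+247 = 257 > 80
  N7 sheds 212 L/s to N1, N6: 106 each.
    N1: 30+106 = 136 > 80
    N6: 50+106 = 156 > 70
Round 4 — N1, N27, N6 seize.
  N1 sheds 136 L/s: no online neighbours, lost.
  N27 sheds 257 L/s: no online neighbours, lost.
  N6 sheds 156 L/s: no online neighbours, lost.
No further seizures.

N1, N15, N19, N24, N25, N27, N6, N7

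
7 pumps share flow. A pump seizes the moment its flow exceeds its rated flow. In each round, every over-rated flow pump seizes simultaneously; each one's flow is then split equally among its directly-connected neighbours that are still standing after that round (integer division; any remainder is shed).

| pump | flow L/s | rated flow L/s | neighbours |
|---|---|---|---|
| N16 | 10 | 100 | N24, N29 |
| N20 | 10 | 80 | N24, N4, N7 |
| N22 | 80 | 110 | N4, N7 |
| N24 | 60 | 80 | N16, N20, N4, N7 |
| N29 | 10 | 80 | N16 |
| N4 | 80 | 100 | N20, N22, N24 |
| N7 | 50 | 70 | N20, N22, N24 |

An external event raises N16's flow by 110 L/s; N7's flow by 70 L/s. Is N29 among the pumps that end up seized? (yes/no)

no

Round 1 — N16 at 120 > 100; N7 at 120 > 70. N16, N7 seize.
  N16 sheds 120 L/s to N24, N29: 60 each.
    N24: 60+60 = 120 > 80
    N29: 10+60 = 70 ≤ 80
  N7 sheds 120 L/s to N20, N22, N24: 40 each.
    N20: 10+40 = 50 ≤ 80
    N22: 80+40 = 120 > 110
    N24: 120+40 = 160 > 80
Round 2 — N22, N24 seize.
  N22 sheds 120 L/s to N4: 120 each.
    N4: 80+120 = 200 > 100
  N24 sheds 160 L/s to N20, N4: 80 each.
    N20: 50+80 = 130 > 80
    N4: 200+80 = 280 > 100
Round 3 — N20, N4 seize.
  N20 sheds 130 L/s: no online neighbours, lost.
  N4 sheds 280 L/s: no online neighbours, lost.
No further seizures.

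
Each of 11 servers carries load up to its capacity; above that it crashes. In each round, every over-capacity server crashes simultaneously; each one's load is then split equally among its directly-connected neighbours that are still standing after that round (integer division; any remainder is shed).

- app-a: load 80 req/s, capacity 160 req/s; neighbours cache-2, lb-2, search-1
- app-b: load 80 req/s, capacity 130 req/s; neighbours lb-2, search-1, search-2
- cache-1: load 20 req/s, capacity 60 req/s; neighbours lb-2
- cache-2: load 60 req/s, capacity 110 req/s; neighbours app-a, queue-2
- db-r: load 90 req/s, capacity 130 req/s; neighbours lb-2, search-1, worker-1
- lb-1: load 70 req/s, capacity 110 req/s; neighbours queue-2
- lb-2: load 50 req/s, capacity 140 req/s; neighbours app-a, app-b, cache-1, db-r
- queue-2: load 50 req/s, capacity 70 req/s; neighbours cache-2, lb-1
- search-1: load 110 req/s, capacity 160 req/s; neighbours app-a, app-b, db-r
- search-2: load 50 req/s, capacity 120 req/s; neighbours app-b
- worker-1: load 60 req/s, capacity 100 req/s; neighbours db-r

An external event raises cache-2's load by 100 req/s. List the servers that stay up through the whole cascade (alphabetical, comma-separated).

Round 1 — cache-2 at 160 > 110. cache-2 crashes.
  cache-2 sheds 160 req/s to app-a, queue-2: 80 each.
    app-a: 80+80 = 160 ≤ 160
    queue-2: 50+80 = 130 > 70
Round 2 — queue-2 crashes.
  queue-2 sheds 130 req/s to lb-1: 130 each.
    lb-1: 70+130 = 200 > 110
Round 3 — lb-1 crashes.
  lb-1 sheds 200 req/s: no online neighbours, lost.
No further crashes.

app-a, app-b, cache-1, db-r, lb-2, search-1, search-2, worker-1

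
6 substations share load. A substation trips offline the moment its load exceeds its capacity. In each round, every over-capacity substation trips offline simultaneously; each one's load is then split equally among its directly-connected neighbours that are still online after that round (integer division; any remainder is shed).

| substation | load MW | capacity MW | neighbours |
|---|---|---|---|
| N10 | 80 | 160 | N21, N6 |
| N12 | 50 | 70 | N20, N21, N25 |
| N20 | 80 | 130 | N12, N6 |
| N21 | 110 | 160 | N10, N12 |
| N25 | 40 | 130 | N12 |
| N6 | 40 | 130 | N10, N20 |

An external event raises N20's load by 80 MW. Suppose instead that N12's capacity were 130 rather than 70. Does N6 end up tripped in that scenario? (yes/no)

no

With N12's capacity at 130:
Round 1 — N20 at 160 > 130. N20 trips offline.
  N20 sheds 160 MW to N12, N6: 80 each.
    N12: 50+80 = 130 ≤ 130
    N6: 40+80 = 120 ≤ 130
No further trips.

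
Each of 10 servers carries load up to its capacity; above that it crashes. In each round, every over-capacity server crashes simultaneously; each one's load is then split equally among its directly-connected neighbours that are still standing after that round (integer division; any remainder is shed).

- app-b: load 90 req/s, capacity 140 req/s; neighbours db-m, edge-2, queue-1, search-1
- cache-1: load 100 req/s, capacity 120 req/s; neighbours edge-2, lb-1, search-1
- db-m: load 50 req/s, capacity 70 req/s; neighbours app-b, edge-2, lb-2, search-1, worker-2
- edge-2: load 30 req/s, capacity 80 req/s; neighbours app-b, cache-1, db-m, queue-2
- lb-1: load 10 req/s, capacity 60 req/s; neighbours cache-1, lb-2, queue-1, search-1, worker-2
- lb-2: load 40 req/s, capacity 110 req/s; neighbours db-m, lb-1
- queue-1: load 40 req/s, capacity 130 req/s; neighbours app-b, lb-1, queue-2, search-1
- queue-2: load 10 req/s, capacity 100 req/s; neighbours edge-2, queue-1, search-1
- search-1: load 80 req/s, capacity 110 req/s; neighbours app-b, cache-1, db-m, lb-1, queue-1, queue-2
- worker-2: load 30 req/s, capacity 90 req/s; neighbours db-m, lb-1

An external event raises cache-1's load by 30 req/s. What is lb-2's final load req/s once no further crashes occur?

Round 1 — cache-1 at 130 > 120. cache-1 crashes.
  cache-1 sheds 130 req/s to edge-2, lb-1, search-1: 43 each (1 lost).
    edge-2: 30+43 = 73 ≤ 80
    lb-1: 10+43 = 53 ≤ 60
    search-1: 80+43 = 123 > 110
Round 2 — search-1 crashes.
  search-1 sheds 123 req/s to app-b, db-m, lb-1, queue-1, queue-2: 24 each (3 lost).
    app-b: 90+24 = 114 ≤ 140
    db-m: 50+24 = 74 > 70
    lb-1: 53+24 = 77 > 60
    queue-1: 40+24 = 64 ≤ 130
    queue-2: 10+24 = 34 ≤ 100
Round 3 — db-m, lb-1 crash.
  db-m sheds 74 req/s to app-b, edge-2, lb-2, worker-2: 18 each (2 lost).
    app-b: 114+18 = 132 ≤ 140
    edge-2: 73+18 = 91 > 80
    lb-2: 40+18 = 58 ≤ 110
    worker-2: 30+18 = 48 ≤ 90
  lb-1 sheds 77 req/s to lb-2, queue-1, worker-2: 25 each (2 lost).
    lb-2: 58+25 = 83 ≤ 110
    queue-1: 64+25 = 89 ≤ 130
    worker-2: 48+25 = 73 ≤ 90
Round 4 — edge-2 crashes.
  edge-2 sheds 91 req/s to app-b, queue-2: 45 each (1 lost).
    app-b: 132+45 = 177 > 140
    queue-2: 34+45 = 79 ≤ 100
Round 5 — app-b crashes.
  app-b sheds 177 req/s to queue-1: 177 each.
    queue-1: 89+177 = 266 > 130
Round 6 — queue-1 crashes.
  queue-1 sheds 266 req/s to queue-2: 266 each.
    queue-2: 79+266 = 345 > 100
Round 7 — queue-2 crashes.
  queue-2 sheds 345 req/s: no online neighbours, lost.
No further crashes.

83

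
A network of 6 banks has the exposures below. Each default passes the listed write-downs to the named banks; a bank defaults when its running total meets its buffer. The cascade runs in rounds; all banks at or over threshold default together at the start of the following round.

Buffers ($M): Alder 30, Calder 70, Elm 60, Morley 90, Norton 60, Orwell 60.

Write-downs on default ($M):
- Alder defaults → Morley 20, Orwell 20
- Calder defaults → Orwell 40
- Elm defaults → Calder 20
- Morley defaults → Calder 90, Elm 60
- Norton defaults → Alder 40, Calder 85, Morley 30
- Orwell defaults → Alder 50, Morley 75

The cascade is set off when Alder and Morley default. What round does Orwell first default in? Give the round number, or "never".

3

Round 1 — Alder, Morley default (initial).
  Calder: +90 → 90 ≥ 70
  Elm: +60 → 60 ≥ 60
  Orwell: +20 → 20 < 60
Round 2 — Calder, Elm default.
  Orwell: +40 → 60 ≥ 60
Round 3 — Orwell defaults.
No further defaults.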